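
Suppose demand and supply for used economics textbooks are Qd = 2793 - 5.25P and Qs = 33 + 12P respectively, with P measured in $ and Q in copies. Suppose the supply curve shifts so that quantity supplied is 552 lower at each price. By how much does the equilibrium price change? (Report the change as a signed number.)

ΔP = 32

Set Qd = Qs: 2793 - 5.25P = 33 + 12P, so 2760 = 17.25P and P* = 160.
Plugging P* into demand: Q* = 2793 - 5.25(160) = 1953.
After the shift, supply is Qs = -519 + 12P.
The new intersection has 3312 = 17.25P, i.e. P = 192, Q = 1785.
ΔP = 192 - 160 = 32.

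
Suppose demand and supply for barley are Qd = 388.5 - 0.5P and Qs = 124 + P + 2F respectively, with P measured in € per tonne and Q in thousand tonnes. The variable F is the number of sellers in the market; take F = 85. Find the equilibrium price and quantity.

With F = 85, supply is Qs = 294 + P.
Equating demand and supply, 388.5 - 0.5P = 294 + P gives 1.5P = 94.5, so P* = 63.
Then Q* = 388.5 - 0.5(63) = 357.

P* = 63, Q* = 357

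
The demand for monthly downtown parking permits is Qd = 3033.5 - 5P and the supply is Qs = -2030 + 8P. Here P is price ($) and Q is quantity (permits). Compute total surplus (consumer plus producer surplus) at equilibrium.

At equilibrium Qd = Qs, so 3033.5 - 5P = -2030 + 8P; collecting terms, 5063.5 = 13P and P* = 389.5.
Then Q* = 3033.5 - 5(389.5) = 1086.
Demand choke price = 606.7; supply choke price = 253.75. CS = ½(606.7 - 389.5)(1086) = 117939.6; PS = ½(389.5 - 253.75)(1086) = 73712.25. Total surplus = 191651.85.

Total surplus = 191651.85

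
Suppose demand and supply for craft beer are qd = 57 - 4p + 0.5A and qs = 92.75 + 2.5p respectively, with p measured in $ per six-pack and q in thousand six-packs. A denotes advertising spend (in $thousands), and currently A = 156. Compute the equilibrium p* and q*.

With A = 156, demand is qd = 135 - 4p.
At equilibrium qd = qs, so 135 - 4p = 92.75 + 2.5p; collecting terms, 42.25 = 6.5p and p* = 6.5.
From the demand curve, q* = 135 - 4(6.5) = 109.

p* = 6.5, q* = 109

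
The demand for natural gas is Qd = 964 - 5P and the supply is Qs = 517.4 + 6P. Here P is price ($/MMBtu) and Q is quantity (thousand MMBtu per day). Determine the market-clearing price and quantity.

P* = 40.6, Q* = 761

At equilibrium Qd = Qs, so 964 - 5P = 517.4 + 6P; collecting terms, 446.6 = 11P and P* = 40.6.
Plugging P* into demand: Q* = 964 - 5(40.6) = 761.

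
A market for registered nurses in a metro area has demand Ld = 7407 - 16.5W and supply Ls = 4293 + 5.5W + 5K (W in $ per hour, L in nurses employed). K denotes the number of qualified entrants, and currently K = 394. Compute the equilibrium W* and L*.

W* = 52, L* = 6549

With K = 394, supply is Ls = 6263 + 5.5W.
Equating demand and supply, 7407 - 16.5W = 6263 + 5.5W gives 22W = 1144, so W* = 52.
Substitute back: L* = 7407 - 16.5(52) = 6549.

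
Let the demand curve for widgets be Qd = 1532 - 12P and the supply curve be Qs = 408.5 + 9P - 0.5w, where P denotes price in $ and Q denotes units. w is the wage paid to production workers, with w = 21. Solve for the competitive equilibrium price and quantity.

P* = 54, Q* = 884

With w = 21, supply is Qs = 398 + 9P.
At equilibrium Qd = Qs, so 1532 - 12P = 398 + 9P; collecting terms, 1134 = 21P and P* = 54.
Plugging P* into demand: Q* = 1532 - 12(54) = 884.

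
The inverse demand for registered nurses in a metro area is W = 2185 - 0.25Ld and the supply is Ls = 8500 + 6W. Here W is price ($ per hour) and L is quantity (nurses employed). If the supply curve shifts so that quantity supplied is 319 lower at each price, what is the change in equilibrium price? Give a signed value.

Solving each curve for L: Ld = 8740 - 4W.
At equilibrium Ld = Ls, so 8740 - 4W = 8500 + 6W; collecting terms, 240 = 10W and W* = 24.
Then L* = 8740 - 4(24) = 8644.
After the shift, supply is Ls = 8181 + 6W.
Re-solving, 10W = 559 gives W = 55.9 and L = 8516.4.
ΔW = 55.9 - 24 = 31.9.

ΔW = 31.9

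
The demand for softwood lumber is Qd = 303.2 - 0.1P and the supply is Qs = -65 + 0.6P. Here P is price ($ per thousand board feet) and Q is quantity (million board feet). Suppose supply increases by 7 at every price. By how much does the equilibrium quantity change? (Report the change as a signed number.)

At equilibrium Qd = Qs, so 303.2 - 0.1P = -65 + 0.6P; collecting terms, 368.2 = 0.7P and P* = 526.
Then Q* = 303.2 - 0.1(526) = 250.6.
After the shift, supply is Qs = -58 + 0.6P.
New equilibrium: 361.2 = 0.7P, so P = 516 and Q = 251.6.
ΔQ = 251.6 - 250.6 = 1.

ΔQ = 1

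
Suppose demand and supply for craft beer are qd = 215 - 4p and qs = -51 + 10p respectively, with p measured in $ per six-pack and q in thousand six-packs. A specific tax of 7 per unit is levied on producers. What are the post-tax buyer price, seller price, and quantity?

p_b = 24, p_s = 17, q = 119

The tax drives a wedge p_b - p_s = 7. Substituting p_s = p_b - 7 into supply: qs = -121 + 10p_b.
Set qd = qs: 215 - 4p_b = -121 + 10p_b, so 336 = 14p_b and p_b = 24.
Then p_s = 24 - 7 = 17 and q = 215 - 4(24) = 119.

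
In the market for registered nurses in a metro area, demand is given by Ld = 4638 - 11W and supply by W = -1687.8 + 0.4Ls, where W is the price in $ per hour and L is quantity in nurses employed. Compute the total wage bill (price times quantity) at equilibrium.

The total wage bill = 133207

Inverting to quantity form: Ls = 4219.5 + 2.5W.
At equilibrium Ld = Ls, so 4638 - 11W = 4219.5 + 2.5W; collecting terms, 418.5 = 13.5W and W* = 31.
Substitute back: L* = 4638 - 11(31) = 4297.
The total wage bill = W* × L* = 31 × 4297 = 133207.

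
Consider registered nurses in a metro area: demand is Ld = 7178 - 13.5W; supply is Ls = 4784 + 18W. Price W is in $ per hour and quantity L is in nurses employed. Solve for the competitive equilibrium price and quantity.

W* = 76, L* = 6152

At equilibrium Ld = Ls, so 7178 - 13.5W = 4784 + 18W; collecting terms, 2394 = 31.5W and W* = 76.
Plugging W* into demand: L* = 7178 - 13.5(76) = 6152.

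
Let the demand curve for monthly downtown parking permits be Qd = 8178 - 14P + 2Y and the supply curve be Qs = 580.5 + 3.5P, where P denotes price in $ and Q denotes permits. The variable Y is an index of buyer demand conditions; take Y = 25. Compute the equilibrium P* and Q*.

P* = 437, Q* = 2110

With Y = 25, demand is Qd = 8228 - 14P.
At equilibrium Qd = Qs, so 8228 - 14P = 580.5 + 3.5P; collecting terms, 7647.5 = 17.5P and P* = 437.
Substitute back: Q* = 8228 - 14(437) = 2110.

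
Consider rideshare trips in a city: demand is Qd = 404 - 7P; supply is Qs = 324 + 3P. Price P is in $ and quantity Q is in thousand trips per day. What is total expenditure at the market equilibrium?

Total expenditure = 2784

At equilibrium Qd = Qs, so 404 - 7P = 324 + 3P; collecting terms, 80 = 10P and P* = 8.
Then Q* = 404 - 7(8) = 348.
Total expenditure = P* × Q* = 8 × 348 = 2784.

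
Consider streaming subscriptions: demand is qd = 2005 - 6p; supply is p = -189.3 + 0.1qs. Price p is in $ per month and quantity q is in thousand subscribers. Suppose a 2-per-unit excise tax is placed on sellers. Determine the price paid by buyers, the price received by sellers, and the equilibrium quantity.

Solving each curve for q: qs = 1893 + 10p.
Sellers keep p_s = p_b - 2 per unit, so supply in terms of the buyer price is qs = 1873 + 10p_b.
Set qd = qs: 2005 - 6p_b = 1873 + 10p_b, so 132 = 16p_b and p_b = 8.25.
Then p_s = 8.25 - 2 = 6.25 and q = 2005 - 6(8.25) = 1955.5.

p_b = 8.25, p_s = 6.25, q = 1955.5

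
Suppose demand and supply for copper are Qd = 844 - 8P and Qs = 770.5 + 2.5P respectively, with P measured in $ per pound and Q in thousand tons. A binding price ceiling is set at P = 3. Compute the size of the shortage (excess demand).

At P = 3: Qd = 820 and Qs = 778.
Shortage = Qd - Qs = 820 - 778 = 42.

Shortage = 42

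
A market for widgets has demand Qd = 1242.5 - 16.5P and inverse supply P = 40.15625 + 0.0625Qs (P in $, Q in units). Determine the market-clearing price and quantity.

P* = 58, Q* = 285.5

Solving each curve for Q: Qs = -642.5 + 16P.
Equating demand and supply, 1242.5 - 16.5P = -642.5 + 16P gives 32.5P = 1885, so P* = 58.
From the demand curve, Q* = 1242.5 - 16.5(58) = 285.5.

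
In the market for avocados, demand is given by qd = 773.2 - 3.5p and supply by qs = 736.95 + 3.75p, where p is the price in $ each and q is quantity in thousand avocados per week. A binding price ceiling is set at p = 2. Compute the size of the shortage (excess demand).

Shortage = 21.75

With p fixed at 2, quantity demanded is 766.2 and quantity supplied is 744.45.
Shortage = qd - qs = 766.2 - 744.45 = 21.75.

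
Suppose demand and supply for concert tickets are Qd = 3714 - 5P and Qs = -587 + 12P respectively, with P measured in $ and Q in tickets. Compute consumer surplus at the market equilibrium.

Consumer surplus = 599760.1

Set Qd = Qs: 3714 - 5P = -587 + 12P, so 4301 = 17P and P* = 253.
Plugging P* into demand: Q* = 3714 - 5(253) = 2449.
Demand choke price (Qd = 0): P = 3714/5 = 742.8. Consumer surplus = ½ × (742.8 - 253) × 2449 = 599760.1.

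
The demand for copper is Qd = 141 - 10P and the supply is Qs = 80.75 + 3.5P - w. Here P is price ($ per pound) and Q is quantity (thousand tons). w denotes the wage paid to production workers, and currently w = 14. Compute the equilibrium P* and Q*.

P* = 5.5, Q* = 86

With w = 14, supply is Qs = 66.75 + 3.5P.
Set Qd = Qs: 141 - 10P = 66.75 + 3.5P, so 74.25 = 13.5P and P* = 5.5.
Then Q* = 141 - 10(5.5) = 86.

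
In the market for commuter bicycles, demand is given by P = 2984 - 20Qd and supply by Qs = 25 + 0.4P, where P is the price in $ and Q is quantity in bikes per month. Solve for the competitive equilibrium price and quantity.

P* = 276, Q* = 135.4

In direct form, Qd = 149.2 - 0.05P.
Equating demand and supply, 149.2 - 0.05P = 25 + 0.4P gives 0.45P = 124.2, so P* = 276.
From the demand curve, Q* = 149.2 - 0.05(276) = 135.4.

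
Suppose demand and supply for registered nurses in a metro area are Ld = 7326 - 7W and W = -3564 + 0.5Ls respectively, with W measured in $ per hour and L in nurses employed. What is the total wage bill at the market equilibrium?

Solving each curve for L: Ls = 7128 + 2W.
Set Ld = Ls: 7326 - 7W = 7128 + 2W, so 198 = 9W and W* = 22.
From the demand curve, L* = 7326 - 7(22) = 7172.
The total wage bill = W* × L* = 22 × 7172 = 157784.

The total wage bill = 157784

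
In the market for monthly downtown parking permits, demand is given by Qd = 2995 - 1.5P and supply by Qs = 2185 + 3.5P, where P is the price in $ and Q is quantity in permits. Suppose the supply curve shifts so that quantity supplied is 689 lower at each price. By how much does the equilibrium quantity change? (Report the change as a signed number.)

ΔQ = -206.7

Equating demand and supply, 2995 - 1.5P = 2185 + 3.5P gives 5P = 810, so P* = 162.
From the demand curve, Q* = 2995 - 1.5(162) = 2752.
After the shift, supply is Qs = 1496 + 3.5P.
The new intersection has 1499 = 5P, i.e. P = 299.8, Q = 2545.3.
ΔQ = 2545.3 - 2752 = -206.7.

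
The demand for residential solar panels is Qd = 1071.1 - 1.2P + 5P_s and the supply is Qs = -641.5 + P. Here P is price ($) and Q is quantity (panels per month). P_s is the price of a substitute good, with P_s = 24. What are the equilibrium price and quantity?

P* = 833, Q* = 191.5

With P_s = 24, demand is Qd = 1191.1 - 1.2P.
Equating demand and supply, 1191.1 - 1.2P = -641.5 + P gives 2.2P = 1832.6, so P* = 833.
Then Q* = 1191.1 - 1.2(833) = 191.5.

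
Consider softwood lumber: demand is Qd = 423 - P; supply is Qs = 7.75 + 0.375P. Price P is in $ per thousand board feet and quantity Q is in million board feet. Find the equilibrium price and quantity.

P* = 302, Q* = 121

At equilibrium Qd = Qs, so 423 - P = 7.75 + 0.375P; collecting terms, 415.25 = 1.375P and P* = 302.
Then Q* = 423 - 302 = 121.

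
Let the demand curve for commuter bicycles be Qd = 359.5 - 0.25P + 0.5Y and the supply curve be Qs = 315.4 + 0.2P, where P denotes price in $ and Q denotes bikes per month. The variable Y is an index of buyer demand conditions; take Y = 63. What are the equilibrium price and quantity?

With Y = 63, demand is Qd = 391 - 0.25P.
Set Qd = Qs: 391 - 0.25P = 315.4 + 0.2P, so 75.6 = 0.45P and P* = 168.
From the demand curve, Q* = 391 - 0.25(168) = 349.

P* = 168, Q* = 349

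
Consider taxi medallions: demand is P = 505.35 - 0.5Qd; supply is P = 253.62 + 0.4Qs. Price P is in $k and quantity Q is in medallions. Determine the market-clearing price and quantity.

Inverting to quantity form: Qd = 1010.7 - 2P and Qs = -634.05 + 2.5P.
At equilibrium Qd = Qs, so 1010.7 - 2P = -634.05 + 2.5P; collecting terms, 1644.75 = 4.5P and P* = 365.5.
Substitute back: Q* = 1010.7 - 2(365.5) = 279.7.

P* = 365.5, Q* = 279.7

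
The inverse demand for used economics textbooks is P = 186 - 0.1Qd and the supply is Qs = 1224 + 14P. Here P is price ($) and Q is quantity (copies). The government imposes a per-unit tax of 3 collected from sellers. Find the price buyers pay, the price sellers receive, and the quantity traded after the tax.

Inverting to quantity form: Qd = 1860 - 10P.
Sellers keep P_s = P_b - 3 per unit, so supply in terms of the buyer price is Qs = 1182 + 14P_b.
Equate demand and the shifted supply: 1860 - 10P_b = 1182 + 14P_b, giving 24P_b = 678, so P_b = 28.25.
So P_s = 25.25 and the quantity traded is Q = 1860 - 10(28.25) = 1577.5.

P_b = 28.25, P_s = 25.25, Q = 1577.5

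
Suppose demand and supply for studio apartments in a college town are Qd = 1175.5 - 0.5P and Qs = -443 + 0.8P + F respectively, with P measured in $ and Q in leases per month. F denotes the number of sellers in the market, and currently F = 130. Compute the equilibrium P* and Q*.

With F = 130, supply is Qs = -313 + 0.8P.
At equilibrium Qd = Qs, so 1175.5 - 0.5P = -313 + 0.8P; collecting terms, 1488.5 = 1.3P and P* = 1145.
Plugging P* into demand: Q* = 1175.5 - 0.5(1145) = 603.

P* = 1145, Q* = 603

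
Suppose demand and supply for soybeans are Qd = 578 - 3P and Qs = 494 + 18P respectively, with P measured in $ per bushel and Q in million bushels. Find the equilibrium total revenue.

Total revenue = 2264

Equating demand and supply, 578 - 3P = 494 + 18P gives 21P = 84, so P* = 4.
From the demand curve, Q* = 578 - 3(4) = 566.
Total revenue = P* × Q* = 4 × 566 = 2264.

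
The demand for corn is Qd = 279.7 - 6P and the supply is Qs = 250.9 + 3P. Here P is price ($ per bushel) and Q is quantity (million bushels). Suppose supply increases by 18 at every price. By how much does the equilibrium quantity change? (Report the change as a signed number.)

Equating demand and supply, 279.7 - 6P = 250.9 + 3P gives 9P = 28.8, so P* = 3.2.
Plugging P* into demand: Q* = 279.7 - 6(3.2) = 260.5.
After the shift, supply is Qs = 268.9 + 3P.
New equilibrium: 10.8 = 9P, so P = 1.2 and Q = 272.5.
ΔQ = 272.5 - 260.5 = 12.

ΔQ = 12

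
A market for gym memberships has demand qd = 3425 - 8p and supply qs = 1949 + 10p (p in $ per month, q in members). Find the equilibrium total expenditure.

Total expenditure = 227058

At equilibrium qd = qs, so 3425 - 8p = 1949 + 10p; collecting terms, 1476 = 18p and p* = 82.
Then q* = 3425 - 8(82) = 2769.
Total expenditure = p* × q* = 82 × 2769 = 227058.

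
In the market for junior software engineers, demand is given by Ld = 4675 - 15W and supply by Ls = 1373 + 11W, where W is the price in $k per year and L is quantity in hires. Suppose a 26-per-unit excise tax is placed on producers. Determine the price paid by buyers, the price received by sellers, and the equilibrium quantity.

W_b = 138, W_s = 112, L = 2605

Producers keep W_s = W_b - 26 per unit, so supply in terms of the buyer price is Ls = 1087 + 11W_b.
Market clearing requires 4675 - 15W_b = 1087 + 11W_b; hence 3588 = 26W_b and W_b = 138.
So W_s = 112 and the quantity traded is L = 4675 - 15(138) = 2605.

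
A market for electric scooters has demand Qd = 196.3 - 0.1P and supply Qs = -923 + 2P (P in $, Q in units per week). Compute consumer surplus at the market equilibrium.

Consumer surplus = 102245

The market clears where 196.3 - 0.1P = -923 + 2P. Rearranging, 2.1P = 1119.3, hence P* = 533.
Substitute back: Q* = 196.3 - 0.1(533) = 143.
Demand choke price (Qd = 0): P = 196.3/0.1 = 1963. Consumer surplus = ½ × (1963 - 533) × 143 = 102245.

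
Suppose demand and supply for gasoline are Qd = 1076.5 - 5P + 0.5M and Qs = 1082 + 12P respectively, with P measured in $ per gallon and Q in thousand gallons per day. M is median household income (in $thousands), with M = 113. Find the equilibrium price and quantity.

With M = 113, demand is Qd = 1133 - 5P.
Equating demand and supply, 1133 - 5P = 1082 + 12P gives 17P = 51, so P* = 3.
Substitute back: Q* = 1133 - 5(3) = 1118.

P* = 3, Q* = 1118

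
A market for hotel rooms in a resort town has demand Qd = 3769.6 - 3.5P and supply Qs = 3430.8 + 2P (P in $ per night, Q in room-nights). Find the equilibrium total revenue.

Equating demand and supply, 3769.6 - 3.5P = 3430.8 + 2P gives 5.5P = 338.8, so P* = 61.6.
From the demand curve, Q* = 3769.6 - 3.5(61.6) = 3554.
Total revenue = P* × Q* = 61.6 × 3554 = 218926.4.

Total revenue = 218926.4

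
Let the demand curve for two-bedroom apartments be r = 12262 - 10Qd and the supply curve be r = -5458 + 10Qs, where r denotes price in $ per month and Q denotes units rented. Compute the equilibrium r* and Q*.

r* = 3402, Q* = 886

Solving each curve for Q: Qd = 1226.2 - 0.1r and Qs = 545.8 + 0.1r.
The market clears where 1226.2 - 0.1r = 545.8 + 0.1r. Rearranging, 0.2r = 680.4, hence r* = 3402.
From the demand curve, Q* = 1226.2 - 0.1(3402) = 886.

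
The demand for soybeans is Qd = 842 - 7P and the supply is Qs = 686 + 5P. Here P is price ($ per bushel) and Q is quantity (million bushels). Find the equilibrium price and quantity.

Equating demand and supply, 842 - 7P = 686 + 5P gives 12P = 156, so P* = 13.
From the demand curve, Q* = 842 - 7(13) = 751.

P* = 13, Q* = 751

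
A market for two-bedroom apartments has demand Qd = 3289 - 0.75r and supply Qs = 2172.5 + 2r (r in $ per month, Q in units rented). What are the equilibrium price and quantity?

r* = 406, Q* = 2984.5

The market clears where 3289 - 0.75r = 2172.5 + 2r. Rearranging, 2.75r = 1116.5, hence r* = 406.
From the demand curve, Q* = 3289 - 0.75(406) = 2984.5.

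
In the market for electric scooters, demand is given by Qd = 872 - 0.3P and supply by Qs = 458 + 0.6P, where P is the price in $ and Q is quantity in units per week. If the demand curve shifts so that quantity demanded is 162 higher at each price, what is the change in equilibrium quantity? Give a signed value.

ΔQ = 108

The market clears where 872 - 0.3P = 458 + 0.6P. Rearranging, 0.9P = 414, hence P* = 460.
From the demand curve, Q* = 872 - 0.3(460) = 734.
After the shift, demand is Qd = 1034 - 0.3P.
New equilibrium: 576 = 0.9P, so P = 640 and Q = 842.
ΔQ = 842 - 734 = 108.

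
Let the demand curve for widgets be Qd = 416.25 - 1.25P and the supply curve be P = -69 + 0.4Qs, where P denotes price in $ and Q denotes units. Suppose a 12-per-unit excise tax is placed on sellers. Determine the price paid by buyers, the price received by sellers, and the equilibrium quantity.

Inverting to quantity form: Qs = 172.5 + 2.5P.
With a tax of 12 on sellers, they supply based on the net price P_s = P_b - 12, so Qs = 142.5 + 2.5P_b.
Market clearing requires 416.25 - 1.25P_b = 142.5 + 2.5P_b; hence 273.75 = 3.75P_b and P_b = 73.
Then P_s = 73 - 12 = 61 and Q = 416.25 - 1.25(73) = 325.

P_b = 73, P_s = 61, Q = 325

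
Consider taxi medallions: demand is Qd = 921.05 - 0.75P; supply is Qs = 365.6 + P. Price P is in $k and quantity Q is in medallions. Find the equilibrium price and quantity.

P* = 317.4, Q* = 683

The market clears where 921.05 - 0.75P = 365.6 + P. Rearranging, 1.75P = 555.45, hence P* = 317.4.
From the demand curve, Q* = 921.05 - 0.75(317.4) = 683.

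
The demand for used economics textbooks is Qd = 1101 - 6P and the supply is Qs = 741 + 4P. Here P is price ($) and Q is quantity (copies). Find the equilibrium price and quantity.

At equilibrium Qd = Qs, so 1101 - 6P = 741 + 4P; collecting terms, 360 = 10P and P* = 36.
Substitute back: Q* = 1101 - 6(36) = 885.

P* = 36, Q* = 885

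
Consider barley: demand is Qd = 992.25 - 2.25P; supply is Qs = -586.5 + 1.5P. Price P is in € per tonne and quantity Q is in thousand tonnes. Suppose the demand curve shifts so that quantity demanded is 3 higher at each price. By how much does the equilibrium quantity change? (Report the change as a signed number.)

ΔQ = 1.2

Set Qd = Qs: 992.25 - 2.25P = -586.5 + 1.5P, so 1578.75 = 3.75P and P* = 421.
Substitute back: Q* = 992.25 - 2.25(421) = 45.
After the shift, demand is Qd = 995.25 - 2.25P.
New equilibrium: 1581.75 = 3.75P, so P = 421.8 and Q = 46.2.
ΔQ = 46.2 - 45 = 1.2.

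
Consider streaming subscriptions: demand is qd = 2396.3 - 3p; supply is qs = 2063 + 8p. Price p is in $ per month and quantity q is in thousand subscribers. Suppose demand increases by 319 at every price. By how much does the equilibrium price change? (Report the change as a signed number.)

The market clears where 2396.3 - 3p = 2063 + 8p. Rearranging, 11p = 333.3, hence p* = 30.3.
From the demand curve, q* = 2396.3 - 3(30.3) = 2305.4.
After the shift, demand is qd = 2715.3 - 3p.
Re-solving, 11p = 652.3 gives p = 59.3 and q = 2537.4.
Δp = 59.3 - 30.3 = 29.

Δp = 29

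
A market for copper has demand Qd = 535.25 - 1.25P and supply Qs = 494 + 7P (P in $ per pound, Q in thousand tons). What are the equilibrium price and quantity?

P* = 5, Q* = 529

The market clears where 535.25 - 1.25P = 494 + 7P. Rearranging, 8.25P = 41.25, hence P* = 5.
From the demand curve, Q* = 535.25 - 1.25(5) = 529.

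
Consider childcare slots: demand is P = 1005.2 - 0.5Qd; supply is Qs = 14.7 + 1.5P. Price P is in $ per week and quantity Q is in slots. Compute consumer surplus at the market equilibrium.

In direct form, Qd = 2010.4 - 2P.
The market clears where 2010.4 - 2P = 14.7 + 1.5P. Rearranging, 3.5P = 1995.7, hence P* = 570.2.
Plugging P* into demand: Q* = 2010.4 - 2(570.2) = 870.
Demand choke price (Qd = 0): P = 2010.4/2 = 1005.2. Consumer surplus = ½ × (1005.2 - 570.2) × 870 = 189225.

Consumer surplus = 189225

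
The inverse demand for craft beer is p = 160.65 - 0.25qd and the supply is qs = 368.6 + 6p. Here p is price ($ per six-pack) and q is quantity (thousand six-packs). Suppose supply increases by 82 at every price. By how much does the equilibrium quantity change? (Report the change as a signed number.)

Δq = 32.8

Inverting to quantity form: qd = 642.6 - 4p.
The market clears where 642.6 - 4p = 368.6 + 6p. Rearranging, 10p = 274, hence p* = 27.4.
From the demand curve, q* = 642.6 - 4(27.4) = 533.
After the shift, supply is qs = 450.6 + 6p.
The new intersection has 192 = 10p, i.e. p = 19.2, q = 565.8.
Δq = 565.8 - 533 = 32.8.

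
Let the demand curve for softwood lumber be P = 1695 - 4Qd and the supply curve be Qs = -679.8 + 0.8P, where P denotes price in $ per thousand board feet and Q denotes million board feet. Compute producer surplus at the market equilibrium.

Producer surplus = 16200.625

Inverting to quantity form: Qd = 423.75 - 0.25P.
The market clears where 423.75 - 0.25P = -679.8 + 0.8P. Rearranging, 1.05P = 1103.55, hence P* = 1051.
Substitute back: Q* = 423.75 - 0.25(1051) = 161.
Supply choke price (Qs = 0): P = 849.75. Producer surplus = ½ × (1051 - 849.75) × 161 = 16200.625.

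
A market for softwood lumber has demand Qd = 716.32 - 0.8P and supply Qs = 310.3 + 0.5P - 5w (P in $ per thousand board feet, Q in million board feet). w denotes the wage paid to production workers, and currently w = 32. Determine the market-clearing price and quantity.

P* = 435.4, Q* = 368

With w = 32, supply is Qs = 150.3 + 0.5P.
The market clears where 716.32 - 0.8P = 150.3 + 0.5P. Rearranging, 1.3P = 566.02, hence P* = 435.4.
Substitute back: Q* = 716.32 - 0.8(435.4) = 368.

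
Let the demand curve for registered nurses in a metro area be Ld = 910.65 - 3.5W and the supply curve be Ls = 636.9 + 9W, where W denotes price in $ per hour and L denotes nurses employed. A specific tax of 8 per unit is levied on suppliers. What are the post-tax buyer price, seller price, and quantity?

W_b = 27.66, W_s = 19.66, L = 813.84

Suppliers keep W_s = W_b - 8 per unit, so supply in terms of the buyer price is Ls = 564.9 + 9W_b.
Equate demand and the shifted supply: 910.65 - 3.5W_b = 564.9 + 9W_b, giving 12.5W_b = 345.75, so W_b = 27.66.
Then W_s = 27.66 - 8 = 19.66 and L = 910.65 - 3.5(27.66) = 813.84.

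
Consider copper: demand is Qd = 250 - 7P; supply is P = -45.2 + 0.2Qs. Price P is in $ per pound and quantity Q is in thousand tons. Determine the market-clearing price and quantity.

P* = 2, Q* = 236

Solving each curve for Q: Qs = 226 + 5P.
Set Qd = Qs: 250 - 7P = 226 + 5P, so 24 = 12P and P* = 2.
Substitute back: Q* = 250 - 7(2) = 236.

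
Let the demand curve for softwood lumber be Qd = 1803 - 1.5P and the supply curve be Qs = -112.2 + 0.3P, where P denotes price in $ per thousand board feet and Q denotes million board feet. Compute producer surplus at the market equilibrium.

Producer surplus = 71415

At equilibrium Qd = Qs, so 1803 - 1.5P = -112.2 + 0.3P; collecting terms, 1915.2 = 1.8P and P* = 1064.
Substitute back: Q* = 1803 - 1.5(1064) = 207.
Supply choke price (Qs = 0): P = 374. Producer surplus = ½ × (1064 - 374) × 207 = 71415.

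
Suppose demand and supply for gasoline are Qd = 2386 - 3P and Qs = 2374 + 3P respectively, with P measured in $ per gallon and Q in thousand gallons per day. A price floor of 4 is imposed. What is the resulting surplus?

At P = 4: Qd = 2374 and Qs = 2386.
Surplus = Qs - Qd = 2386 - 2374 = 12.

Surplus = 12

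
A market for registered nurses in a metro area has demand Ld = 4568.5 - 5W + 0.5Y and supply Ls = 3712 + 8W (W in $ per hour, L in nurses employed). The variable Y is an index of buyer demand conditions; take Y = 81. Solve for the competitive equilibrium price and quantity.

W* = 69, L* = 4264

With Y = 81, demand is Ld = 4609 - 5W.
Equating demand and supply, 4609 - 5W = 3712 + 8W gives 13W = 897, so W* = 69.
From the demand curve, L* = 4609 - 5(69) = 4264.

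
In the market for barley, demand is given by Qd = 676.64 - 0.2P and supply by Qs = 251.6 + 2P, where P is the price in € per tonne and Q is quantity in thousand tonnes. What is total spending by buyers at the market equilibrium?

Total spending by buyers = 123261.6

The market clears where 676.64 - 0.2P = 251.6 + 2P. Rearranging, 2.2P = 425.04, hence P* = 193.2.
From the demand curve, Q* = 676.64 - 0.2(193.2) = 638.
Total spending by buyers = P* × Q* = 193.2 × 638 = 123261.6.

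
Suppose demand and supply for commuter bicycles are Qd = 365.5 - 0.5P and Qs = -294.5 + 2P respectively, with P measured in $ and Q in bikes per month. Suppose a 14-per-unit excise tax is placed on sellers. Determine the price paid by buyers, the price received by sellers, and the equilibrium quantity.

The tax drives a wedge P_b - P_s = 14. Substituting P_s = P_b - 14 into supply: Qs = -322.5 + 2P_b.
Set Qd = Qs: 365.5 - 0.5P_b = -322.5 + 2P_b, so 688 = 2.5P_b and P_b = 275.2.
So P_s = 261.2 and the quantity traded is Q = 365.5 - 0.5(275.2) = 227.9.

P_b = 275.2, P_s = 261.2, Q = 227.9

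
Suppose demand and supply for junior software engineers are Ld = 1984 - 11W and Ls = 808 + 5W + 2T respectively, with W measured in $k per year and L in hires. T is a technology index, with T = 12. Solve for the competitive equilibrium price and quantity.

With T = 12, supply is Ls = 832 + 5W.
The market clears where 1984 - 11W = 832 + 5W. Rearranging, 16W = 1152, hence W* = 72.
Substitute back: L* = 1984 - 11(72) = 1192.

W* = 72, L* = 1192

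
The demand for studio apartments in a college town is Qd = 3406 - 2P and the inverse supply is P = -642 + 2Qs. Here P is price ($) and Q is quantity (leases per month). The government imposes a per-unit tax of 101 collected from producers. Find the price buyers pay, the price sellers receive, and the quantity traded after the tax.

P_b = 1254.2, P_s = 1153.2, Q = 897.6

Inverting to quantity form: Qs = 321 + 0.5P.
With a tax of 101 on producers, they supply based on the net price P_s = P_b - 101, so Qs = 270.5 + 0.5P_b.
Market clearing requires 3406 - 2P_b = 270.5 + 0.5P_b; hence 3135.5 = 2.5P_b and P_b = 1254.2.
So P_s = 1153.2 and the quantity traded is Q = 3406 - 2(1254.2) = 897.6.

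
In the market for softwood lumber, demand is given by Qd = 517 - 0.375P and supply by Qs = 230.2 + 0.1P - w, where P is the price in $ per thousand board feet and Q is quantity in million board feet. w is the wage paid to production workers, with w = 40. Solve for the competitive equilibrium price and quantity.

P* = 688, Q* = 259

With w = 40, supply is Qs = 190.2 + 0.1P.
The market clears where 517 - 0.375P = 190.2 + 0.1P. Rearranging, 0.475P = 326.8, hence P* = 688.
Substitute back: Q* = 517 - 0.375(688) = 259.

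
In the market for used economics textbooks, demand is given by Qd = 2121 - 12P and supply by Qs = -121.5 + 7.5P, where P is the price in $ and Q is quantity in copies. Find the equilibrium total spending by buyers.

The market clears where 2121 - 12P = -121.5 + 7.5P. Rearranging, 19.5P = 2242.5, hence P* = 115.
Plugging P* into demand: Q* = 2121 - 12(115) = 741.
Total spending by buyers = P* × Q* = 115 × 741 = 85215.

Total spending by buyers = 85215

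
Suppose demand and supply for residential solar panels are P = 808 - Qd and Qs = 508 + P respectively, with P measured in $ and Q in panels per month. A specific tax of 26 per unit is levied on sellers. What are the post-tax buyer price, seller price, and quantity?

In direct form, Qd = 808 - P.
With a tax of 26 on sellers, they supply based on the net price P_s = P_b - 26, so Qs = 482 + P_b.
Set Qd = Qs: 808 - P_b = 482 + P_b, so 326 = 2P_b and P_b = 163.
So P_s = 137 and the quantity traded is Q = 808 - 163 = 645.

P_b = 163, P_s = 137, Q = 645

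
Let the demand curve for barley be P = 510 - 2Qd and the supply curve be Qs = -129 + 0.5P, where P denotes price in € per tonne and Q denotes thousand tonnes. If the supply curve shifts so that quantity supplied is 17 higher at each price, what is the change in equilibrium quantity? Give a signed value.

ΔQ = 8.5

Rewriting in direct form: Qd = 255 - 0.5P.
The market clears where 255 - 0.5P = -129 + 0.5P. Rearranging, P = 384, hence P* = 384.
Then Q* = 255 - 0.5(384) = 63.
After the shift, supply is Qs = -112 + 0.5P.
New equilibrium: 367 = P, so P = 367 and Q = 71.5.
ΔQ = 71.5 - 63 = 8.5.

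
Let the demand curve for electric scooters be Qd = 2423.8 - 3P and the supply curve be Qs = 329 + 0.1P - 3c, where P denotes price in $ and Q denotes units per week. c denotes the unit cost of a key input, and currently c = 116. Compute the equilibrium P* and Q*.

With c = 116, supply is Qs = -19 + 0.1P.
The market clears where 2423.8 - 3P = -19 + 0.1P. Rearranging, 3.1P = 2442.8, hence P* = 788.
From the demand curve, Q* = 2423.8 - 3(788) = 59.8.

P* = 788, Q* = 59.8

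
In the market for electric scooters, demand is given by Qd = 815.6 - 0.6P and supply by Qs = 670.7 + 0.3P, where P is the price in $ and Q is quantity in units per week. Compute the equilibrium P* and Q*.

Equating demand and supply, 815.6 - 0.6P = 670.7 + 0.3P gives 0.9P = 144.9, so P* = 161.
From the demand curve, Q* = 815.6 - 0.6(161) = 719.

P* = 161, Q* = 719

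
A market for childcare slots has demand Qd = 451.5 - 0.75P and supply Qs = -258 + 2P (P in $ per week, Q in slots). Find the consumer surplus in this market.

Consumer surplus = 44376

At equilibrium Qd = Qs, so 451.5 - 0.75P = -258 + 2P; collecting terms, 709.5 = 2.75P and P* = 258.
Substitute back: Q* = 451.5 - 0.75(258) = 258.
Demand choke price (Qd = 0): P = 451.5/0.75 = 602. Consumer surplus = ½ × (602 - 258) × 258 = 44376.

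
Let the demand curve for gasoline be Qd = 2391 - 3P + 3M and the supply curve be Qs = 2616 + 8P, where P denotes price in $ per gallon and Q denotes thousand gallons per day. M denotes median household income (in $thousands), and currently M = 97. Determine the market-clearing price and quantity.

With M = 97, demand is Qd = 2682 - 3P.
At equilibrium Qd = Qs, so 2682 - 3P = 2616 + 8P; collecting terms, 66 = 11P and P* = 6.
From the demand curve, Q* = 2682 - 3(6) = 2664.

P* = 6, Q* = 2664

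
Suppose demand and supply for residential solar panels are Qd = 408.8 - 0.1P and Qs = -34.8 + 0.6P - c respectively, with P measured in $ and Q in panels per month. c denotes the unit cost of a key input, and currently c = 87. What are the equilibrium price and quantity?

With c = 87, supply is Qs = -121.8 + 0.6P.
Set Qd = Qs: 408.8 - 0.1P = -121.8 + 0.6P, so 530.6 = 0.7P and P* = 758.
Plugging P* into demand: Q* = 408.8 - 0.1(758) = 333.

P* = 758, Q* = 333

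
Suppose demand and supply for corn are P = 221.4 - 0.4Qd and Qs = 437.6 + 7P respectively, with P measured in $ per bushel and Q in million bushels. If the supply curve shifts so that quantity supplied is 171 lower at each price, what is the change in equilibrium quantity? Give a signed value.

Inverting to quantity form: Qd = 553.5 - 2.5P.
Equating demand and supply, 553.5 - 2.5P = 437.6 + 7P gives 9.5P = 115.9, so P* = 12.2.
Then Q* = 553.5 - 2.5(12.2) = 523.
After the shift, supply is Qs = 266.6 + 7P.
Re-solving, 9.5P = 286.9 gives P = 30.2 and Q = 478.
ΔQ = 478 - 523 = -45.

ΔQ = -45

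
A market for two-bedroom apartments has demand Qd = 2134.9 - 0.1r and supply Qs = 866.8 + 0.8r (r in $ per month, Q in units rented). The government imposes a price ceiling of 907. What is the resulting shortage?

With r fixed at 907, quantity demanded is 2044.2 and quantity supplied is 1592.4.
Shortage = Qd - Qs = 2044.2 - 1592.4 = 451.8.

Shortage = 451.8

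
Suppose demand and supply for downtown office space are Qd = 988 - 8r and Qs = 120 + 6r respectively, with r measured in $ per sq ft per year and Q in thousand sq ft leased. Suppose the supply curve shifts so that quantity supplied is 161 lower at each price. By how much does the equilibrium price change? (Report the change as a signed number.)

Δr = 11.5

Set Qd = Qs: 988 - 8r = 120 + 6r, so 868 = 14r and r* = 62.
Plugging r* into demand: Q* = 988 - 8(62) = 492.
After the shift, supply is Qs = -41 + 6r.
The new intersection has 1029 = 14r, i.e. r = 73.5, Q = 400.
Δr = 73.5 - 62 = 11.5.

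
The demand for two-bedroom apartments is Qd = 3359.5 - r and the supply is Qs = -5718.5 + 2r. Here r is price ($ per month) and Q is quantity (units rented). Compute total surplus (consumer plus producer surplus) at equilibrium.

The market clears where 3359.5 - r = -5718.5 + 2r. Rearranging, 3r = 9078, hence r* = 3026.
Then Q* = 3359.5 - 3026 = 333.5.
Demand choke price = 3359.5; supply choke price = 2859.25. CS = ½(3359.5 - 3026)(333.5) = 55611.125; PS = ½(3026 - 2859.25)(333.5) = 27805.5625. Total surplus = 83416.6875.

Total surplus = 83416.6875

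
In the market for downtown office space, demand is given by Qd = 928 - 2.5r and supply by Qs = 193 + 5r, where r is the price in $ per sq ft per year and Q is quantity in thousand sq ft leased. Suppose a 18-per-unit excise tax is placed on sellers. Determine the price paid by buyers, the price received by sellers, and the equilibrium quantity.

r_b = 110, r_s = 92, Q = 653

With a tax of 18 on sellers, they supply based on the net price r_s = r_b - 18, so Qs = 103 + 5r_b.
Set Qd = Qs: 928 - 2.5r_b = 103 + 5r_b, so 825 = 7.5r_b and r_b = 110.
Then r_s = 110 - 18 = 92 and Q = 928 - 2.5(110) = 653.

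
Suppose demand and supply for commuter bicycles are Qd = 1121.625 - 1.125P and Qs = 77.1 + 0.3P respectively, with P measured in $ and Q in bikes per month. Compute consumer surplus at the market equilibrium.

The market clears where 1121.625 - 1.125P = 77.1 + 0.3P. Rearranging, 1.425P = 1044.525, hence P* = 733.
Substitute back: Q* = 1121.625 - 1.125(733) = 297.
Demand choke price (Qd = 0): P = 1121.625/1.125 = 997. Consumer surplus = ½ × (997 - 733) × 297 = 39204.

Consumer surplus = 39204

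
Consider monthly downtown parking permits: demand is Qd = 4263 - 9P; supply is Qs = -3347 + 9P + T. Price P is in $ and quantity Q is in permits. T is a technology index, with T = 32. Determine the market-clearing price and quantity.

P* = 421, Q* = 474

With T = 32, supply is Qs = -3315 + 9P.
The market clears where 4263 - 9P = -3315 + 9P. Rearranging, 18P = 7578, hence P* = 421.
From the demand curve, Q* = 4263 - 9(421) = 474.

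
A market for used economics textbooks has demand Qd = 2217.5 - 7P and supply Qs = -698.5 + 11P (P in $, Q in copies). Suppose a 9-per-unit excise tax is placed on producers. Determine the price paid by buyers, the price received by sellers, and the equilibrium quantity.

The tax drives a wedge P_b - P_s = 9. Substituting P_s = P_b - 9 into supply: Qs = -797.5 + 11P_b.
Market clearing requires 2217.5 - 7P_b = -797.5 + 11P_b; hence 3015 = 18P_b and P_b = 167.5.
Then P_s = 167.5 - 9 = 158.5 and Q = 2217.5 - 7(167.5) = 1045.

P_b = 167.5, P_s = 158.5, Q = 1045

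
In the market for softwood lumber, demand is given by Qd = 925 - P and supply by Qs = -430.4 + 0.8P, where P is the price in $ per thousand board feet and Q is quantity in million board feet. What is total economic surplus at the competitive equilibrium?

At equilibrium Qd = Qs, so 925 - P = -430.4 + 0.8P; collecting terms, 1355.4 = 1.8P and P* = 753.
Then Q* = 925 - 753 = 172.
Demand choke price = 925; supply choke price = 538. CS = ½(925 - 753)(172) = 14792; PS = ½(753 - 538)(172) = 18490. Total surplus = 33282.

Total surplus = 33282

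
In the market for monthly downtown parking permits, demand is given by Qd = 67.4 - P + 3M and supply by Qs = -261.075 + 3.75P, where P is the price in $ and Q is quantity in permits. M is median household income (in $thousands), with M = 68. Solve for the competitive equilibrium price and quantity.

With M = 68, demand is Qd = 271.4 - P.
Equating demand and supply, 271.4 - P = -261.075 + 3.75P gives 4.75P = 532.475, so P* = 112.1.
Then Q* = 271.4 - 112.1 = 159.3.

P* = 112.1, Q* = 159.3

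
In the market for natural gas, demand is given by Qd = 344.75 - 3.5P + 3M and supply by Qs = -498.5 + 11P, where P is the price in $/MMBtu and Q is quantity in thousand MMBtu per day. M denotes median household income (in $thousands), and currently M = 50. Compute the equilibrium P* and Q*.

With M = 50, demand is Qd = 494.75 - 3.5P.
Set Qd = Qs: 494.75 - 3.5P = -498.5 + 11P, so 993.25 = 14.5P and P* = 68.5.
Plugging P* into demand: Q* = 494.75 - 3.5(68.5) = 255.

P* = 68.5, Q* = 255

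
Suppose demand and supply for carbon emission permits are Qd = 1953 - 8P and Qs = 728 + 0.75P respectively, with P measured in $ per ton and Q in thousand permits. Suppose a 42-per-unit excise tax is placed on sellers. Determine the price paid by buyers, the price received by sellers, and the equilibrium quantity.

With a tax of 42 on sellers, they supply based on the net price P_s = P_b - 42, so Qs = 696.5 + 0.75P_b.
Equate demand and the shifted supply: 1953 - 8P_b = 696.5 + 0.75P_b, giving 8.75P_b = 1256.5, so P_b = 143.6.
So P_s = 101.6 and the quantity traded is Q = 1953 - 8(143.6) = 804.2.

P_b = 143.6, P_s = 101.6, Q = 804.2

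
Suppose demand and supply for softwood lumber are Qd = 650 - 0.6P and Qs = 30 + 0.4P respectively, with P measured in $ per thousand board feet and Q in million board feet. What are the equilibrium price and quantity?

Equating demand and supply, 650 - 0.6P = 30 + 0.4P gives P = 620, so P* = 620.
From the demand curve, Q* = 650 - 0.6(620) = 278.

P* = 620, Q* = 278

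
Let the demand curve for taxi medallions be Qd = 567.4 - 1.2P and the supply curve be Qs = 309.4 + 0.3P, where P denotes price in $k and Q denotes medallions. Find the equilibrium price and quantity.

Equating demand and supply, 567.4 - 1.2P = 309.4 + 0.3P gives 1.5P = 258, so P* = 172.
Substitute back: Q* = 567.4 - 1.2(172) = 361.

P* = 172, Q* = 361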